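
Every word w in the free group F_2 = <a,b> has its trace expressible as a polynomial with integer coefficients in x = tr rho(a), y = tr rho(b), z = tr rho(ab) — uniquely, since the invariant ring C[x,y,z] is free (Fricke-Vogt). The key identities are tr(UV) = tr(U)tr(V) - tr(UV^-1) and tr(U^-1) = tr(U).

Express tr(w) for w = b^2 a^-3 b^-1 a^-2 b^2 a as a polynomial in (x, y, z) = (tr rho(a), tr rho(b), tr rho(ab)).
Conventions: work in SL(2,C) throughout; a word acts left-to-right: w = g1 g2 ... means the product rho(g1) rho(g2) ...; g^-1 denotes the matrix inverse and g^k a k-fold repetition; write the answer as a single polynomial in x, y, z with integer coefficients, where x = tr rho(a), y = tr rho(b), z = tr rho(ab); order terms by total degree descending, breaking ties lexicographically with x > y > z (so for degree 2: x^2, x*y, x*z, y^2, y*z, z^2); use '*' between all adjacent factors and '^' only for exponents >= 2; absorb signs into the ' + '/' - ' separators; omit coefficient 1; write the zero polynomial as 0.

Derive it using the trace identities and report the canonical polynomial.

x^4*y^3*z^2 - x^5*y^2*z - x^3*y^4*z - x^3*y^2*z^3 + x^4*y^3 - x^2*y^3*z^2 + 2*x^3*y^2*z + x*y^4*z + x*y^2*z^3 - x^2*y^3 + 2*x^2*y*z^2 + x^3*z - x*y^2*z - 2*x^2*y - y*z^2 - 2*x*z + y

trace(a b^2) = trace(b) * trace(a b) - trace(a) = y*z - x
trace(b a b^2) = trace(b) * trace(a b^2) - trace(a b) = y^2*z - x*y - z
trace(a b a b) = trace(b a) * trace(b a) - trace(1) = z^2 - 2
trace(a b a) = trace(a) * trace(b a) - trace(b) = x*z - y
trace(b a b^2 a) = trace(b) * trace(a b a b) - trace(a b a) = y*z^2 - x*z - y
trace(b a b^2 a^-1) = trace(b a b^2) * trace(a) - trace(b a b^2 a) = x*y^2*z - x^2*y - y*z^2 + y
trace(a b a^2 b) = trace(a) * trace(b a b a) - trace(b a b) = x*z^2 - y*z - x
trace(a b a^2) = trace(a) * trace(b a^2) - trace(b a) = x^2*z - x*y - z
trace(a^2 b^2 a b) = trace(b) * trace(a b a^2 b) - trace(a b a^2) = x*y*z^2 - x^2*z - y^2*z + z
trace(b^2) = trace(b) * trace(b) - trace(1) = y^2 - 2
trace(a b^2 a) = trace(a) * trace(b^2 a) - trace(b^2) = x*y*z - x^2 - y^2 + 2
trace(a^2 b^2 a) = trace(a) * trace(a b^2 a) - trace(a b^2) = x^2*y*z - x^3 - x*y^2 - y*z + 3*x
trace(a b^2 a b^2 a) = trace(b) * trace(a^2 b^2 a b) - trace(a^2 b^2 a) = x*y^2*z^2 - 2*x^2*y*z - y^3*z + x^3 + x*y^2 + 2*y*z - 3*x
trace(a b a b a b) = trace(b a) * trace(b a b a) - trace(b^-1 a^-1) = z^3 - 3*z
trace(a b^2 a b a b) = trace(b) * trace(a b a b a b) - trace(a b a b a) = y*z^3 - x*z^2 - 2*y*z + x
trace(a b^2 a b^2 a b) = trace(b) * trace(a b^2 a b a b) - trace(a b^2 a b a) = y^2*z^3 - 2*x*y*z^2 + x^2*z - y^2*z + x*y - z
trace(b^-1 a b^2 a b^2 a) = trace(a b^2 a b^2 a) * trace(b) - trace(a b^2 a b^2 a b) = x*y^3*z^2 - 2*x^2*y^2*z - y^4*z - y^2*z^3 + x^3*y + x*y^3 + 2*x*y*z^2 - x^2*z + 3*y^2*z - 4*x*y + z
trace(b^2 a b^2 a^-1 b^-1 a) = trace(b^-1 a b^2 a b^2) * trace(a) - trace(b^-1 a b^2 a b^2 a) = -x*y^3*z^2 + 2*x^2*y^2*z + y^4*z + y^2*z^3 - x^3*y - x*y^3 - x*y*z^2 - 3*y^2*z + 3*x*y - z
trace(a^-1 b^-1 a^-1 b^2 a b^2) = trace(b^2 a b^2 a^-1 b^-1) * trace(a) - trace(b^2 a b^2 a^-1 b^-1 a) = x*y^3*z^2 - x^2*y^2*z - y^4*z - y^2*z^3 + x*y^3 + 3*y^2*z - 2*x*y + z
trace(a^-1 b^2 a b) = trace(b^2 a b) * trace(a) - trace(b^2 a b a) = x*y^2*z - x^2*y - y*z^2 + y
trace(b^2 a b^2 a^-2 b^-1 a^-1) = trace(a^-1 b^-1 a^-1 b^2 a b^2) * trace(a) - trace(a^-1 b^-1 a^-1 b^2 a b^2 a) = x^2*y^3*z^2 - x^3*y^2*z - x*y^4*z - x*y^2*z^3 + x^2*y^3 + 2*x*y^2*z - x^2*y + y*z^2 + x*z - y
trace(b a b^2 a^-2) = trace(b a b^2 a^-1) * trace(a) - trace(b a b^2) = x^2*y^2*z - x^3*y - x*y*z^2 - y^2*z + 2*x*y + z
trace(b^-1 a^-2 b^2 a b^2 a^-2) = trace(b^2 a b^2 a^-2 b^-1 a^-1) * trace(a) - trace(b^2 a b^2 a^-2 b^-1) = x^3*y^3*z^2 - x^4*y^2*z - x^2*y^4*z - x^2*y^2*z^3 + x^3*y^3 + x^2*y^2*z + 2*x*y*z^2 + x^2*z + y^2*z - 3*x*y - z
trace(b^-1 a^-2 b^2 a b^2 a^-1) = trace(b^2 a b^2 a^-1 b^-1 a^-1) * trace(a) - trace(b^2 a b^2 a^-1 b^-1) = x^2*y^3*z^2 - x^3*y^2*z - x*y^4*z - x*y^2*z^3 + x^2*y^3 + 2*x*y^2*z - x^2*y + y*z^2 + x*z - y
trace(b^2 a^-3 b^-1 a^-2 b^2 a) = trace(b^-1 a^-2 b^2 a b^2 a^-2) * trace(a) - trace(b^-1 a^-2 b^2 a b^2 a^-1) = x^4*y^3*z^2 - x^5*y^2*z - x^3*y^4*z - x^3*y^2*z^3 + x^4*y^3 - x^2*y^3*z^2 + 2*x^3*y^2*z + x*y^4*z + x*y^2*z^3 - x^2*y^3 + 2*x^2*y*z^2 + x^3*z - x*y^2*z - 2*x^2*y - y*z^2 - 2*x*z + y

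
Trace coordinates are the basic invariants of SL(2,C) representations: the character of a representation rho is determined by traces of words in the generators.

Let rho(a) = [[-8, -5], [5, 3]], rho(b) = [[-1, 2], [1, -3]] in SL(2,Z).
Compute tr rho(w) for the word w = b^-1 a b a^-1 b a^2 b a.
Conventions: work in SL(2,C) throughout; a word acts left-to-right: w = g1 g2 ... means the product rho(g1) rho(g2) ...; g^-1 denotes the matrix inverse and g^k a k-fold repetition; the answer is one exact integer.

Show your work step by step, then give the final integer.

-7106

rho(b^-1) = [[-3, -2], [-1, -1]]
... * rho(a) = [[-8, -5], [5, 3]]  ->  [[14, 9], [3, 2]]
... * rho(b) = [[-1, 2], [1, -3]]  ->  [[-5, 1], [-1, 0]]
... * rho(a^-1) = [[3, 5], [-5, -8]]  ->  [[-20, -33], [-3, -5]]
... * rho(b) = [[-1, 2], [1, -3]]  ->  [[-13, 59], [-2, 9]]
... * rho(a) = [[-8, -5], [5, 3]]  ->  [[399, 242], [61, 37]]
... * rho(a) = [[-8, -5], [5, 3]]  ->  [[-1982, -1269], [-303, -194]]
... * rho(b) = [[-1, 2], [1, -3]]  ->  [[713, -157], [109, -24]]
... * rho(a) = [[-8, -5], [5, 3]]  ->  [[-6489, -4036], [-992, -617]]
tr = -6489 + -617 = -7106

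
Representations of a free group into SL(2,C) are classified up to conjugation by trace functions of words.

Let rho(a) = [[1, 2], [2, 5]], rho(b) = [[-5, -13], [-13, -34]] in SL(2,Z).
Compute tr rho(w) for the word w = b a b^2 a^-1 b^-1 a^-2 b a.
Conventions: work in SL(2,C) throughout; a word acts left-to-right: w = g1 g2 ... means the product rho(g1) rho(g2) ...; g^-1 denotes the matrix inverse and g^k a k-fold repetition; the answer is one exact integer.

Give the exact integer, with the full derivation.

rho(b) = [[-5, -13], [-13, -34]]
... * rho(a) = [[1, 2], [2, 5]]  ->  [[-31, -75], [-81, -196]]
... * rho(b) = [[-5, -13], [-13, -34]]  ->  [[1130, 2953], [2953, 7717]]
... * rho(b) = [[-5, -13], [-13, -34]]  ->  [[-44039, -115092], [-115086, -300767]]
... * rho(a^-1) = [[5, -2], [-2, 1]]  ->  [[9989, -27014], [26104, -70595]]
... * rho(b^-1) = [[-34, 13], [13, -5]]  ->  [[-690808, 264927], [-1805271, 692327]]
... * rho(a^-1) = [[5, -2], [-2, 1]]  ->  [[-3983894, 1646543], [-10411009, 4302869]]
... * rho(a^-1) = [[5, -2], [-2, 1]]  ->  [[-23212556, 9614331], [-60660783, 25124887]]
... * rho(b) = [[-5, -13], [-13, -34]]  ->  [[-8923523, -25124026], [-23319616, -65655979]]
... * rho(a) = [[1, 2], [2, 5]]  ->  [[-59171575, -143467176], [-154631574, -374919127]]
tr = -59171575 + -374919127 = -434090702

-434090702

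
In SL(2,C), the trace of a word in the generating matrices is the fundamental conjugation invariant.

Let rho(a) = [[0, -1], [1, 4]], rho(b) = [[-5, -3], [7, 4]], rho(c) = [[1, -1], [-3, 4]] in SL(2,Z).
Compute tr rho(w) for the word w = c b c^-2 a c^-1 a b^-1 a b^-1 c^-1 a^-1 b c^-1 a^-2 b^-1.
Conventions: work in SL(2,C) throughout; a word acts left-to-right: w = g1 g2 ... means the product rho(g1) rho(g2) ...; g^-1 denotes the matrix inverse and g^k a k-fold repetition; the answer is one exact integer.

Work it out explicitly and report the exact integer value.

73996267

rho(c) = [[1, -1], [-3, 4]]
... * rho(b) = [[-5, -3], [7, 4]]  ->  [[-12, -7], [43, 25]]
... * rho(c^-1) = [[4, 1], [3, 1]]  ->  [[-69, -19], [247, 68]]
... * rho(c^-1) = [[4, 1], [3, 1]]  ->  [[-333, -88], [1192, 315]]
... * rho(a) = [[0, -1], [1, 4]]  ->  [[-88, -19], [315, 68]]
... * rho(c^-1) = [[4, 1], [3, 1]]  ->  [[-409, -107], [1464, 383]]
... * rho(a) = [[0, -1], [1, 4]]  ->  [[-107, -19], [383, 68]]
... * rho(b^-1) = [[4, 3], [-7, -5]]  ->  [[-295, -226], [1056, 809]]
... * rho(a) = [[0, -1], [1, 4]]  ->  [[-226, -609], [809, 2180]]
... * rho(b^-1) = [[4, 3], [-7, -5]]  ->  [[3359, 2367], [-12024, -8473]]
... * rho(c^-1) = [[4, 1], [3, 1]]  ->  [[20537, 5726], [-73515, -20497]]
... * rho(a^-1) = [[4, 1], [-1, 0]]  ->  [[76422, 20537], [-273563, -73515]]
... * rho(b) = [[-5, -3], [7, 4]]  ->  [[-238351, -147118], [853210, 526629]]
... * rho(c^-1) = [[4, 1], [3, 1]]  ->  [[-1394758, -385469], [4992727, 1379839]]
... * rho(a^-1) = [[4, 1], [-1, 0]]  ->  [[-5193563, -1394758], [18591069, 4992727]]
... * rho(a^-1) = [[4, 1], [-1, 0]]  ->  [[-19379494, -5193563], [69371549, 18591069]]
... * rho(b^-1) = [[4, 3], [-7, -5]]  ->  [[-41163035, -32170667], [147348713, 115159302]]
tr = -41163035 + 115159302 = 73996267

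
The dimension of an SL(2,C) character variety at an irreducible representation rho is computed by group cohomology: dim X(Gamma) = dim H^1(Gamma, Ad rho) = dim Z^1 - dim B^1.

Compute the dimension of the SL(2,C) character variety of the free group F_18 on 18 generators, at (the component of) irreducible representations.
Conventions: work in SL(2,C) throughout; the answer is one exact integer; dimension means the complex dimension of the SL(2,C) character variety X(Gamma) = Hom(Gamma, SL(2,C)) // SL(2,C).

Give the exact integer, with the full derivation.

Here Gamma is free of rank 18 — no relator constrains a cocycle.
A cocycle picks one sl_2 vector per generator freely, giving dim Z^1 = 3*18 = 54.
Irreducibility makes the coboundary map sl_2 -> Z^1 injective (trivial centralizer), so dim B^1 = 3.
Therefore dim X = 54 - 3 = 51.

51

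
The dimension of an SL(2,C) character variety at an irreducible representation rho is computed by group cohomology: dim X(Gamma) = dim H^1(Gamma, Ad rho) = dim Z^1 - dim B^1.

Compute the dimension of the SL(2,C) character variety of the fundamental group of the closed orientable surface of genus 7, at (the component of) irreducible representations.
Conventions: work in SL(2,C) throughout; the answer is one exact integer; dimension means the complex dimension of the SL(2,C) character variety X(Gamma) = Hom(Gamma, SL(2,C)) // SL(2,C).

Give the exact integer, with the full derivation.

36

pi_1 of the closed genus-7 surface has 14 generators bound by the single product-of-commutators relator.
A cocycle assigns one sl_2 vector per generator subject to the relator condition d_2(z) = 0: dim of the unconstrained space is 3*2g = 42.
H^2 = coker(d_2) is dual to H^0 = 0 at irreducible rho (Poincare duality), so d_2 is onto: dim Z^1 = 39.
Coboundaries contribute dim B^1 = 3 (injective at irreducible rho).
dim H^1 = 39 - 3 = 36 = dim X.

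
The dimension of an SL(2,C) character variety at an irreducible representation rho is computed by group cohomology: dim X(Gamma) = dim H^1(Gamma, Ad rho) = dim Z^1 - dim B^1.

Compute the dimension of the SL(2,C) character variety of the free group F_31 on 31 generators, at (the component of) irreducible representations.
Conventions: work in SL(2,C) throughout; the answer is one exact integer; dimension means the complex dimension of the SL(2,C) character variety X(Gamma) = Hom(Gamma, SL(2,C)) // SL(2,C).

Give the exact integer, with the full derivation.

90

The free group F_31: 31 generators, no relators.
So Z^1 = (sl_2)^31 in full: dim Z^1 = 93.
Irreducibility makes the coboundary map sl_2 -> Z^1 injective (trivial centralizer), so dim B^1 = 3.
dim X = dim H^1 = dim Z^1 - dim B^1 = 93 - 3 = 90.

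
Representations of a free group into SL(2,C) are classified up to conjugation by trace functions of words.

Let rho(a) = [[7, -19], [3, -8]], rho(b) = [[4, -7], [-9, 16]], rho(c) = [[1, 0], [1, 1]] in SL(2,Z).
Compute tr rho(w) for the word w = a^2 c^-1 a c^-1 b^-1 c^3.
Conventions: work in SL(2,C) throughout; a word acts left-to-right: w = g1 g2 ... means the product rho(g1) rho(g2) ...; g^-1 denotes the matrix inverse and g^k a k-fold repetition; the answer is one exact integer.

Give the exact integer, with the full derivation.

-11405

rho(a) = [[7, -19], [3, -8]]
... * rho(a) = [[7, -19], [3, -8]]  ->  [[-8, 19], [-3, 7]]
... * rho(c^-1) = [[1, 0], [-1, 1]]  ->  [[-27, 19], [-10, 7]]
... * rho(a) = [[7, -19], [3, -8]]  ->  [[-132, 361], [-49, 134]]
... * rho(c^-1) = [[1, 0], [-1, 1]]  ->  [[-493, 361], [-183, 134]]
... * rho(b^-1) = [[16, 7], [9, 4]]  ->  [[-4639, -2007], [-1722, -745]]
... * rho(c) = [[1, 0], [1, 1]]  ->  [[-6646, -2007], [-2467, -745]]
... * rho(c) = [[1, 0], [1, 1]]  ->  [[-8653, -2007], [-3212, -745]]
... * rho(c) = [[1, 0], [1, 1]]  ->  [[-10660, -2007], [-3957, -745]]
tr = -10660 + -745 = -11405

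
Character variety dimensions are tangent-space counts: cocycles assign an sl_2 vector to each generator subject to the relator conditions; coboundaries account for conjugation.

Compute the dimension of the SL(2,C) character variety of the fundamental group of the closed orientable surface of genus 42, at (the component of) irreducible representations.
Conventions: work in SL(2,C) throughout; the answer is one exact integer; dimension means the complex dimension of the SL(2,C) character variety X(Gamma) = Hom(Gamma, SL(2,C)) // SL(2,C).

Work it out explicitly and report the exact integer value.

246

The genus-42 surface group: 2g = 84 generators, one relator prod [a_i, b_i].
Unconstrained cocycle data is one sl_2 vector per generator (252 dimensions), cut by the relator condition d_2(z) = 0.
d_2 is surjective at irreducible rho (its cokernel H^2 is dual to H^0 = 0), so dim Z^1 = 252 - 3 = 249.
Coboundaries contribute dim B^1 = 3 (injective at irreducible rho).
dim X = dim H^1 = 249 - 3 = 246.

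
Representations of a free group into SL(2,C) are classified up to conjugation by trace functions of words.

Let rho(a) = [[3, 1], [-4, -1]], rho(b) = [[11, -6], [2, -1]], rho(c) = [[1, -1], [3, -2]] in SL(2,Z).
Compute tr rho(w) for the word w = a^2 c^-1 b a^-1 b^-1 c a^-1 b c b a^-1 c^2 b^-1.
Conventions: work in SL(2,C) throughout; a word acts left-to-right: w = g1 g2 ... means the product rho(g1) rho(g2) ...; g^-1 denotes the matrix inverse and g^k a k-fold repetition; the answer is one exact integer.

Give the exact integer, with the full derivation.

rho(a) = [[3, 1], [-4, -1]]
... * rho(a) = [[3, 1], [-4, -1]]  ->  [[5, 2], [-8, -3]]
... * rho(c^-1) = [[-2, 1], [-3, 1]]  ->  [[-16, 7], [25, -11]]
... * rho(b) = [[11, -6], [2, -1]]  ->  [[-162, 89], [253, -139]]
... * rho(a^-1) = [[-1, -1], [4, 3]]  ->  [[518, 429], [-809, -670]]
... * rho(b^-1) = [[-1, 6], [-2, 11]]  ->  [[-1376, 7827], [2149, -12224]]
... * rho(c) = [[1, -1], [3, -2]]  ->  [[22105, -14278], [-34523, 22299]]
... * rho(a^-1) = [[-1, -1], [4, 3]]  ->  [[-79217, -64939], [123719, 101420]]
... * rho(b) = [[11, -6], [2, -1]]  ->  [[-1001265, 540241], [1563749, -843734]]
... * rho(c) = [[1, -1], [3, -2]]  ->  [[619458, -79217], [-967453, 123719]]
... * rho(b) = [[11, -6], [2, -1]]  ->  [[6655604, -3637531], [-10394545, 5680999]]
... * rho(a^-1) = [[-1, -1], [4, 3]]  ->  [[-21205728, -17568197], [33118541, 27437542]]
... * rho(c) = [[1, -1], [3, -2]]  ->  [[-73910319, 56342122], [115431167, -87993625]]
... * rho(c) = [[1, -1], [3, -2]]  ->  [[95116047, -38773925], [-148549708, 60556083]]
... * rho(b^-1) = [[-1, 6], [-2, 11]]  ->  [[-17568197, 144183107], [27437542, -225181335]]
tr = -17568197 + -225181335 = -242749532

-242749532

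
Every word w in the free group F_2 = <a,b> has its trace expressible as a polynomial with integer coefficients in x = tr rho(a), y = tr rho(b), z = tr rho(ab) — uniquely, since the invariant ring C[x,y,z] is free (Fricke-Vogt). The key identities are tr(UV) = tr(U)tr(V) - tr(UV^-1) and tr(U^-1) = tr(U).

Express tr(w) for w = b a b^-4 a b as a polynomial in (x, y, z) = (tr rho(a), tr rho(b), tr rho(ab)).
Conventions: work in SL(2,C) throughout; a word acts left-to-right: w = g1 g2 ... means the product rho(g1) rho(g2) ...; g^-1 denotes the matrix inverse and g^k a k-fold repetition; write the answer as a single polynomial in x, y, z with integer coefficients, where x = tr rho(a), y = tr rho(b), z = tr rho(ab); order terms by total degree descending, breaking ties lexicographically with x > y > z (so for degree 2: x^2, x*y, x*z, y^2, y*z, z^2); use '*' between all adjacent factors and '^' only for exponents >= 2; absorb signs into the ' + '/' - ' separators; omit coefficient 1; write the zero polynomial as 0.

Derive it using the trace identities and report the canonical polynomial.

x*y^5*z - x^2*y^4 - y^6 - y^4*z^2 - 2*x*y^3*z + 3*x^2*y^2 + 6*y^4 + 2*y^2*z^2 - x*y*z - x^2 - 9*y^2 + 2

trace(a^2 b) = trace(a) * trace(b a) - trace(b) = x*z - y
reduce: trace(a^2) = trace(a) * trace(a) - trace(1) = x^2 - 2
trace(a b^2 a) = trace(b) * trace(a^2 b) - trace(a^2) = x*y*z - x^2 - y^2 + 2
trace(a b a b) = trace(b a) * trace(b a) - trace(1) = z^2 - 2
so trace(a b^2 a b) = trace(b) * trace(a b a b) - trace(a b a) = y*z^2 - x*z - y
so trace(a b^2 a b^-1) = trace(a b^2 a) * trace(b) - trace(a b^2 a b) = x*y^2*z - x^2*y - y^3 - y*z^2 + x*z + 3*y
trace(a b^2 a b^-2) = trace(a b^2 a b^-1) * trace(b) - trace(a b^2 a) = x*y^3*z - x^2*y^2 - y^4 - y^2*z^2 + x^2 + 4*y^2 - 2
so trace(b^-1 a b^2 a b^-2) = trace(a b^2 a b^-2) * trace(b) - trace(a b^2 a b^-1) = x*y^4*z - x^2*y^3 - y^5 - y^3*z^2 - x*y^2*z + 2*x^2*y + 5*y^3 + y*z^2 - x*z - 5*y
trace(b a b^-4 a b) = trace(b^-1 a b^2 a b^-2) * trace(b) - trace(b^-1 a b^2 a b^-1) = x*y^5*z - x^2*y^4 - y^6 - y^4*z^2 - 2*x*y^3*z + 3*x^2*y^2 + 6*y^4 + 2*y^2*z^2 - x*y*z - x^2 - 9*y^2 + 2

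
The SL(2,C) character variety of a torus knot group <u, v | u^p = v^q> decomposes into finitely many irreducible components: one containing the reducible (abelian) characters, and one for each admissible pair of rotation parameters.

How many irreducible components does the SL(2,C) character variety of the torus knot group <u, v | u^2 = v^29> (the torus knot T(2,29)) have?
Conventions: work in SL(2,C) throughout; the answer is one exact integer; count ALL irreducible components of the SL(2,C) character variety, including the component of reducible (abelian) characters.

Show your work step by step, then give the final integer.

15

Gamma = < u, v | u^2 = v^29 > (torus knot T(2,29)); the central element u^2 = v^29 acts as +I or -I in any irreducible SL(2,C) representation.
This locks tr(u) to 2*cos(pi*alpha/2), alpha in 1..1, and tr(v) to 2*cos(pi*beta/29), beta in 1..28, on each component of irreducible characters.
Consistency of u^2 = (-1)^alpha I with v^29 = (-1)^beta I forces alpha = beta (mod 2).
Counting: 1 odd alphas x 14 odd betas + 0 even alphas x 14 even betas = 14 + 0 = 14.
components with irreducible characters: 14; plus the single component of reducible (abelian) characters: total 15.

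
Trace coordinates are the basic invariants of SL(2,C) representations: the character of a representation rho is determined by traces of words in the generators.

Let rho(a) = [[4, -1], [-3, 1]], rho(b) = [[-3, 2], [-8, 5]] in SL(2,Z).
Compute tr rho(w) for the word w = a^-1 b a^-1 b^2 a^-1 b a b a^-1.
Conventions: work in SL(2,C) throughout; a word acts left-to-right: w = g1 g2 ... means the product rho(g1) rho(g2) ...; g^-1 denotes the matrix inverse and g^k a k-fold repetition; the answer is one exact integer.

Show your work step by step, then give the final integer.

-178190

rho(a^-1) = [[1, 1], [3, 4]]
... * rho(b) = [[-3, 2], [-8, 5]]  ->  [[-11, 7], [-41, 26]]
... * rho(a^-1) = [[1, 1], [3, 4]]  ->  [[10, 17], [37, 63]]
... * rho(b) = [[-3, 2], [-8, 5]]  ->  [[-166, 105], [-615, 389]]
... * rho(b) = [[-3, 2], [-8, 5]]  ->  [[-342, 193], [-1267, 715]]
... * rho(a^-1) = [[1, 1], [3, 4]]  ->  [[237, 430], [878, 1593]]
... * rho(b) = [[-3, 2], [-8, 5]]  ->  [[-4151, 2624], [-15378, 9721]]
... * rho(a) = [[4, -1], [-3, 1]]  ->  [[-24476, 6775], [-90675, 25099]]
... * rho(b) = [[-3, 2], [-8, 5]]  ->  [[19228, -15077], [71233, -55855]]
... * rho(a^-1) = [[1, 1], [3, 4]]  ->  [[-26003, -41080], [-96332, -152187]]
tr = -26003 + -152187 = -178190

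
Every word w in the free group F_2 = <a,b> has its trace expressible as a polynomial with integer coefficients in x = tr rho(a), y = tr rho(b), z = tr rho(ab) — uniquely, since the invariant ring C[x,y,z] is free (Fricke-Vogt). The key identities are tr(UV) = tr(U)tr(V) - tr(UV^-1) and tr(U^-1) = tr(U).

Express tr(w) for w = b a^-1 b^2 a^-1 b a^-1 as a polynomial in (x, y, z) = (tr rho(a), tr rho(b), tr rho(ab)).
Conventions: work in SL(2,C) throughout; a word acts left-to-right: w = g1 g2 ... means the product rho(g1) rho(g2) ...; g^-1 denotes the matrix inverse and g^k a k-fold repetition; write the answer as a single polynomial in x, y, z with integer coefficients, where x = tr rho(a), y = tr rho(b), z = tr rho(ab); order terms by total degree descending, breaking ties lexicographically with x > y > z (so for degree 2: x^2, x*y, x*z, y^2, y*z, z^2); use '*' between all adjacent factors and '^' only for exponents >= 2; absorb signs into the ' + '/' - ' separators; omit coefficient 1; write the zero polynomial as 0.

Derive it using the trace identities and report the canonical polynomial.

x^3*y^4 - 3*x^2*y^3*z - x^3*y^2 + 3*x*y^2*z^2 + 2*x^2*y*z - y*z^3 - 2*x*y^2 - x*z^2 + 2*y*z + x

next, trace(b^2) = trace(b) trace(b) - trace(1) = y^2 - 2
trace(b^3) = trace(b) trace(b^2) - trace(b) = y^3 - 3*y
trace(b^4) = trace(b) trace(b^3) - trace(b^2) = y^4 - 4*y^2 + 2
and trace(b a b) = trace(b) trace(a b) - trace(a) = y*z - x
trace(b^2 a b) = trace(b) trace(b a b) - trace(b a) = y^2*z - x*y - z
trace(b^4 a) = trace(b) trace(b^2 a b) - trace(b^2 a) = y^3*z - x*y^2 - 2*y*z + x
trace(b a^-1 b^3) = trace(b^4) trace(a) - trace(b^4 a) = x*y^4 - y^3*z - 3*x*y^2 + 2*y*z + x
trace(a b a b) = trace(a b) trace(a b) - trace(1)   [split at repeated a] = z^2 - 2
next, trace(a b a) = trace(a) trace(b a) - trace(b) = x*z - y
and trace(b a b a b) = trace(b) trace(a b a b) - trace(a b a) = y*z^2 - x*z - y
next, trace(b^3 a b a) = trace(b) trace(b a b a b) - trace(b a b a) = y^2*z^2 - x*y*z - y^2 - z^2 + 2
trace(b a^-1 b^3 a) = trace(b^3 a b) trace(a) - trace(b^3 a b a) = x*y^3*z - x^2*y^2 - y^2*z^2 - x*y*z + x^2 + y^2 + z^2 - 2
and trace(b a^-1 b a^-1 b^2) = trace(b a^-1 b^3) trace(a) - trace(b a^-1 b^3 a) = x^2*y^4 - 2*x*y^3*z - 2*x^2*y^2 + y^2*z^2 + 3*x*y*z - y^2 - z^2 + 2
trace(a^2) = trace(a) trace(a) - trace(1) = x^2 - 2
trace(a b^2 a) = trace(b) trace(a^2 b) - trace(a^2) = x*y*z - x^2 - y^2 + 2
trace(b^2 a b^2 a) = trace(b) trace(a b^2 a b) - trace(a b^2 a) = y^2*z^2 - 2*x*y*z + x^2 - 2
next, trace(b a^-1 b^2 a b) = trace(b^2 a b^2) trace(a) - trace(b^2 a b^2 a) = x*y^3*z - x^2*y^2 - y^2*z^2 + 2
trace(a b a b a b) = trace(a b a b) trace(a b) - trace(b a)   [split at repeated a] = z^3 - 3*z
and trace(a b a b a) = trace(a) trace(b a b a) - trace(b a b) = x*z^2 - y*z - x
and trace(b^2 a b a b a) = trace(b) trace(a b a b a b) - trace(a b a b a) = y*z^3 - x*z^2 - 2*y*z + x
trace(b a^-1 b^2 a b a) = trace(b^2 a b a b) trace(a) - trace(b^2 a b a b a) = x*y^2*z^2 - x^2*y*z - y*z^3 - x*y^2 + 2*y*z + x
trace(b a^-1 b a^-1 b^2 a) = trace(b a^-1 b^2 a b) trace(a) - trace(b a^-1 b^2 a b a) = x^2*y^3*z - x^3*y^2 - 2*x*y^2*z^2 + x^2*y*z + y*z^3 + x*y^2 - 2*y*z + x
trace(b a^-1 b^2 a^-1 b a^-1) = trace(b a^-1 b a^-1 b^2) trace(a) - trace(b a^-1 b a^-1 b^2 a) = x^3*y^4 - 3*x^2*y^3*z - x^3*y^2 + 3*x*y^2*z^2 + 2*x^2*y*z - y*z^3 - 2*x*y^2 - x*z^2 + 2*y*z + x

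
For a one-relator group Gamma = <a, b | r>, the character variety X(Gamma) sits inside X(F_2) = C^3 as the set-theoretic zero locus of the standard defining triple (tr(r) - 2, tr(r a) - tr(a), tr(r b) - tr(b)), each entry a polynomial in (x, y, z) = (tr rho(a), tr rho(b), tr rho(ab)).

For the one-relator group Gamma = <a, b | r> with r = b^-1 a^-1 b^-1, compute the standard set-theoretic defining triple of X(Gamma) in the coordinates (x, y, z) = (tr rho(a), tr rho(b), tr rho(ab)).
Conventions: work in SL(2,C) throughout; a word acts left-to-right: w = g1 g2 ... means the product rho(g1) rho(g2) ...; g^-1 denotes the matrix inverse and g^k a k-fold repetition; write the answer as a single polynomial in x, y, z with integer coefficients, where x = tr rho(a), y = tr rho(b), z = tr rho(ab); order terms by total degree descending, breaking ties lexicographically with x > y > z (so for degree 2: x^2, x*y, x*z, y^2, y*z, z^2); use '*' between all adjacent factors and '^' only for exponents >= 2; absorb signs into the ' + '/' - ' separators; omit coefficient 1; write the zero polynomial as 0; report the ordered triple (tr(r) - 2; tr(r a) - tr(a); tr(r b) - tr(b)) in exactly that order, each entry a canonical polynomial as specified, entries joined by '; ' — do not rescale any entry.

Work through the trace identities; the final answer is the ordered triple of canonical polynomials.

tr(a^-1) = tr(a) = x
tr(a^-1 b) = tr(b) tr(a) - tr(b a) = x*y - z
tr(b^-1 a^-1) = tr(a^-1) tr(b) - tr(a^-1 b) = z
tr(b^-1 a^-1 b^-1) = tr(b^-1 a^-1) tr(b) - tr(b^-1 a^-1 b) = y*z - x
tr(a b a) = tr(a) tr(b a) - tr(b) = x*z - y
tr(a b a b) = tr(b a) tr(b a) - tr(1) = z^2 - 2
tr(b^-1 a b a) = tr(a b a) tr(b) - tr(a b a b) = x*y*z - y^2 - z^2 + 2
tr(a^-1 b^-1 a b) = tr(b^-1 a b) tr(a) - tr(b^-1 a b a) = -x*y*z + x^2 + y^2 + z^2 - 2
tr(b^-1 a^-1 b^-1 a) = tr(a^-1 b^-1 a) tr(b) - tr(a^-1 b^-1 a b) = x*y*z - x^2 - z^2 + 2
assemble the triple (tr(r) - 2; tr(r a) - x; tr(r b) - y)

y*z - x - 2; x*y*z - x^2 - z^2 - x + 2; -y + z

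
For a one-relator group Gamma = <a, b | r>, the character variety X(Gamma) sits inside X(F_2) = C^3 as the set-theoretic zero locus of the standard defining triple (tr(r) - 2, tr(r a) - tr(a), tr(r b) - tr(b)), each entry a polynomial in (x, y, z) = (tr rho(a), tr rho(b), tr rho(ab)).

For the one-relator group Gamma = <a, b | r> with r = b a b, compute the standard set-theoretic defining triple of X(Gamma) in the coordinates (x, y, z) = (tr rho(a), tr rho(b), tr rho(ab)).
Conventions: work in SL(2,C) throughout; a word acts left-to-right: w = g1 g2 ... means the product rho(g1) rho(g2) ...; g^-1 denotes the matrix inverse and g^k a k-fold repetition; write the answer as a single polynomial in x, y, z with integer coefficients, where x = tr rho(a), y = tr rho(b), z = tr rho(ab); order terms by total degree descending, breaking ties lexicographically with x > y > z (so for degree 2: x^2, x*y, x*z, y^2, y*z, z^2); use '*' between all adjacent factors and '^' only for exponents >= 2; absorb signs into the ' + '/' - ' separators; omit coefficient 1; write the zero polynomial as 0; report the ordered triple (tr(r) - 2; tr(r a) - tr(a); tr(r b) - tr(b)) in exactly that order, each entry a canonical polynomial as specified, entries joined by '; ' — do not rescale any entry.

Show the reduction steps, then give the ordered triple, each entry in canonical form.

y*z - x - 2; z^2 - x - 2; y^2*z - x*y - y - z

reduce: trace(b a b) = trace(b) * trace(a b) - trace(a)   [square of b] = y*z - x
trace(b a b a) = trace(a b) * trace(a b) - trace(1)  (split on a) = z^2 - 2
trace(b a b^2) = trace(b) * trace(b a b) - trace(b a)   [square of b] = y^2*z - x*y - z
assemble the triple (trace(r) - 2; trace(r a) - x; trace(r b) - y)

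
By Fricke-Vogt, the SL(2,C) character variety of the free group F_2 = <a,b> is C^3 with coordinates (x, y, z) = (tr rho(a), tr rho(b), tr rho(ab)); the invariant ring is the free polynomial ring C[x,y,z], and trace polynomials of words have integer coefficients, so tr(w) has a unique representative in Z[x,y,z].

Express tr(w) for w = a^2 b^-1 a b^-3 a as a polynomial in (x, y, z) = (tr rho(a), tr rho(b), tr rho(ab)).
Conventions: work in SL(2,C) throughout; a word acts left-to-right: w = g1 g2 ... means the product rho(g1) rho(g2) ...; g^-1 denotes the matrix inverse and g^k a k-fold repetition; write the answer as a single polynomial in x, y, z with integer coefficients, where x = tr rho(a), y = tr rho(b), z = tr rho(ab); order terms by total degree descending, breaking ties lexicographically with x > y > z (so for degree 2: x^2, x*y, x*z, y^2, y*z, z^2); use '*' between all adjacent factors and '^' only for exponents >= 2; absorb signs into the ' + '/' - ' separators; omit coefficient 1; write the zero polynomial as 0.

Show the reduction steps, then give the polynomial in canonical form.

x^4*y^4 - 2*x^3*y^3*z - 2*x^4*y^2 - 2*x^2*y^4 + x^2*y^2*z^2 + 3*x^3*y*z + 3*x*y^3*z + 4*x^2*y^2 - x^2*z^2 - y^2*z^2 - 5*x*y*z + x^2 + y^2 + z^2 - 2

trace(a^2) = trace(a) trace(a) - trace(1)  (reduce the a square) = x^2 - 2
so trace(a^3) = trace(a) trace(a^2) - trace(a)  (reduce the a square) = x^3 - 3*x
so trace(a^4) = trace(a) trace(a^3) - trace(a^2)  (reduce the a square) = x^4 - 4*x^2 + 2
trace(a b a) = trace(a) trace(b a) - trace(b)  (reduce the a square) = x*z - y
so trace(a^2 b a) = trace(a) trace(a b a) - trace(a b)  (reduce the a square) = x^2*z - x*y - z
reduce: trace(a^4 b) = trace(a) trace(a^2 b a) - trace(a^2 b)  (reduce the a square) = x^3*z - x^2*y - 2*x*z + y
trace(b^-1 a^4) = trace(a^4) trace(b) - trace(a^4 b)  (eliminate b^-1) = x^4*y - x^3*z - 3*x^2*y + 2*x*z + y
reduce: trace(a b^-2 a^3) = trace(b^-1 a^4) trace(b) - trace(b^-1 a^4 b)  (eliminate b^-1) = x^4*y^2 - x^3*y*z - x^4 - 3*x^2*y^2 + 2*x*y*z + 4*x^2 + y^2 - 2
reduce: trace(b a b a) = trace(a b) trace(a b) - trace(1)  (split on a) = z^2 - 2
trace(b a b) = trace(b) trace(a b) - trace(a)  (reduce the b square) = y*z - x
trace(a b a b a) = trace(a) trace(b a b a) - trace(b a b)  (reduce the a square) = x*z^2 - y*z - x
reduce: trace(a^3 b a b) = trace(a) trace(a b a b a) - trace(a b a b)  (reduce the a square) = x^2*z^2 - x*y*z - x^2 - z^2 + 2
trace(b^-1 a^3 b a) = trace(a^3 b a) trace(b) - trace(a^3 b a b)  (eliminate b^-1) = x^3*y*z - x^2*y^2 - x^2*z^2 - x*y*z + x^2 + y^2 + z^2 - 2
trace(a b^-2 a^3 b) = trace(b^-1 a^3 b a) trace(b) - trace(b^-1 a^3 b a b)  (eliminate b^-1) = x^3*y^2*z - x^2*y^3 - x^2*y*z^2 - x^3*z - x*y^2*z + 2*x^2*y + y^3 + y*z^2 + 2*x*z - 3*y
so trace(b^-1 a^3 b^-1 a b^-1) = trace(a b^-2 a^3) trace(b) - trace(a b^-2 a^3 b)  (eliminate b^-1) = x^4*y^3 - 2*x^3*y^2*z - x^4*y - 2*x^2*y^3 + x^2*y*z^2 + x^3*z + 3*x*y^2*z + 2*x^2*y - y*z^2 - 2*x*z + y
trace(a^3 b^-1 a b) = trace(a b a^3) trace(b) - trace(a b a^3 b)  (eliminate b^-1) = x^3*y*z - x^2*y^2 - x^2*z^2 - x*y*z + x^2 + y^2 + z^2 - 2
reduce: trace(b^-1 a^3 b^-1 a) = trace(a^3 b^-1 a) trace(b) - trace(a^3 b^-1 a b)  (eliminate b^-1) = x^4*y^2 - 2*x^3*y*z - 2*x^2*y^2 + x^2*z^2 + 3*x*y*z - x^2 - z^2 + 2
trace(a^2 b^-1 a b^-3 a) = trace(b^-1 a^3 b^-1 a b^-1) trace(b) - trace(b^-1 a^3 b^-1 a)  (eliminate b^-1) = x^4*y^4 - 2*x^3*y^3*z - 2*x^4*y^2 - 2*x^2*y^4 + x^2*y^2*z^2 + 3*x^3*y*z + 3*x*y^3*z + 4*x^2*y^2 - x^2*z^2 - y^2*z^2 - 5*x*y*z + x^2 + y^2 + z^2 - 2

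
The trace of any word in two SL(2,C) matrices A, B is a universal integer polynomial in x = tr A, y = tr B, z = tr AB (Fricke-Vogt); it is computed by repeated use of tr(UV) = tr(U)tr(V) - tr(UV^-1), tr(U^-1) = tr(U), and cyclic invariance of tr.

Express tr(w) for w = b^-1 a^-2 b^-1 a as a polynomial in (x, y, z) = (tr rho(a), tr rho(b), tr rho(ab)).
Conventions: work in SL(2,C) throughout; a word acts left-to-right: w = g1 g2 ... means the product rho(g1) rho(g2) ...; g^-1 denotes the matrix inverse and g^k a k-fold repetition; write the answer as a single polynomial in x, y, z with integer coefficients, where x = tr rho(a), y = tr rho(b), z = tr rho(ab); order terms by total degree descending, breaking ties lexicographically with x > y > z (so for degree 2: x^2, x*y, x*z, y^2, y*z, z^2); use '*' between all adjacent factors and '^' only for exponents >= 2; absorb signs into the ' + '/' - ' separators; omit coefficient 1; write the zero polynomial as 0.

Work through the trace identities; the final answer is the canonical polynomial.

trace(b^-1) = trace(b) = y
next, trace(b^-1 a) = trace(a)*trace(b) - trace(a b)  (eliminate b^-1) = x*y - z
trace(a^-1 b^-1) = trace(b^-1)*trace(a) - trace(b^-1 a)  (eliminate a^-1) = z
next, trace(a b a) = trace(a)*trace(b a) - trace(b)  (reduce the a square) = x*z - y
trace(a b a b) = trace(a b)*trace(a b) - trace(1)  (split on a) = z^2 - 2
and trace(b^-1 a b a) = trace(a b a)*trace(b) - trace(a b a b)  (eliminate b^-1) = x*y*z - y^2 - z^2 + 2
trace(b^-1 a b a^-1) = trace(b^-1 a b)*trace(a) - trace(b^-1 a b a)  (eliminate a^-1) = -x*y*z + x^2 + y^2 + z^2 - 2
trace(a^-2 b^-1 a b) = trace(b^-1 a b a^-1)*trace(a) - trace(b^-1 a b)  (eliminate a^-1) = -x^2*y*z + x^3 + x*y^2 + x*z^2 - 3*x
and trace(b^-1 a^-2 b^-1 a) = trace(a^-2 b^-1 a)*trace(b) - trace(a^-2 b^-1 a b)  (eliminate b^-1) = x^2*y*z - x^3 - x*y^2 - x*z^2 + y*z + 3*x

x^2*y*z - x^3 - x*y^2 - x*z^2 + y*z + 3*x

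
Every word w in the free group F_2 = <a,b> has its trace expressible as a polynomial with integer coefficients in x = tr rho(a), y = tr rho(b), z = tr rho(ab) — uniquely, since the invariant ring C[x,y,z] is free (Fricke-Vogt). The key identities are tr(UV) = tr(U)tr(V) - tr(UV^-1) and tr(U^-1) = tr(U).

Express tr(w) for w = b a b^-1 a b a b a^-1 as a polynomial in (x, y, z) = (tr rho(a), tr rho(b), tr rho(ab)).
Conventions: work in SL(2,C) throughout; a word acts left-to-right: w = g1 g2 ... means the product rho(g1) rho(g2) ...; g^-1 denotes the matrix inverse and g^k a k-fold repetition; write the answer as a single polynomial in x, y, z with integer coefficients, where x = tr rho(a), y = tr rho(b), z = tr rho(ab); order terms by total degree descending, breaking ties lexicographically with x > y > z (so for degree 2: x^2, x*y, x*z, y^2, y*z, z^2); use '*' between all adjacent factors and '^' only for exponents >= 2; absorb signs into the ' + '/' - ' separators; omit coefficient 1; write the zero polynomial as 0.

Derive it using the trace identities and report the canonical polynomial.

x^2*y^2*z^2 - x^3*y*z - x*y^3*z - 2*x*y*z^3 + x^2*z^2 + y^2*z^2 + z^4 + 5*x*y*z - x^2 - y^2 - 4*z^2 + 2

trace(a b a b) = trace(a b) * trace(a b) - trace(1)   [split at a repeated a] = z^2 - 2
and trace(a b a) = trace(a) * trace(b a) - trace(b)   [square of a] = x*z - y
and trace(b a b^2 a) = trace(b) * trace(a b a b) - trace(a b a)   [square of b] = y*z^2 - x*z - y
trace(b a b) = trace(b) * trace(a b) - trace(a)   [square of b] = y*z - x
trace(b a b^2) = trace(b) * trace(b a b) - trace(b a)   [square of b] = y^2*z - x*y - z
trace(a b a b^2 a) = trace(a) * trace(b a b^2 a) - trace(b a b^2)   [square of a] = x*y*z^2 - x^2*z - y^2*z + z
trace(a b a b a b) = trace(a b a b) * trace(a b) - trace(b a)   [split at a repeated a] = z^3 - 3*z
trace(a b a b a) = trace(a) * trace(b a b a) - trace(b a b)   [square of a] = x*z^2 - y*z - x
next, trace(a b a b^2 a b) = trace(b) * trace(a b a b a b) - trace(a b a b a)   [square of b] = y*z^3 - x*z^2 - 2*y*z + x
and trace(b a b^-1 a b a b) = trace(a b a b^2 a) * trace(b) - trace(a b a b^2 a b)   [inverse elimination on b] = x*y^2*z^2 - x^2*y*z - y^3*z - y*z^3 + x*z^2 + 3*y*z - x
and trace(a b a b a b a) = trace(a) * trace(b a b a b a) - trace(b a b a b)   [square of a] = x*z^3 - y*z^2 - 2*x*z + y
trace(a b a b a b a b) = trace(a b a b a b) * trace(a b) - trace(b a b a)   [split at a repeated a] = z^4 - 4*z^2 + 2
next, trace(b a b^-1 a b a b a) = trace(a b a b a b a) * trace(b) - trace(a b a b a b a b)   [inverse elimination on b] = x*y*z^3 - y^2*z^2 - z^4 - 2*x*y*z + y^2 + 4*z^2 - 2
next, trace(b a b^-1 a b a b a^-1) = trace(b a b^-1 a b a b) * trace(a) - trace(b a b^-1 a b a b a)   [inverse elimination on a] = x^2*y^2*z^2 - x^3*y*z - x*y^3*z - 2*x*y*z^3 + x^2*z^2 + y^2*z^2 + z^4 + 5*x*y*z - x^2 - y^2 - 4*z^2 + 2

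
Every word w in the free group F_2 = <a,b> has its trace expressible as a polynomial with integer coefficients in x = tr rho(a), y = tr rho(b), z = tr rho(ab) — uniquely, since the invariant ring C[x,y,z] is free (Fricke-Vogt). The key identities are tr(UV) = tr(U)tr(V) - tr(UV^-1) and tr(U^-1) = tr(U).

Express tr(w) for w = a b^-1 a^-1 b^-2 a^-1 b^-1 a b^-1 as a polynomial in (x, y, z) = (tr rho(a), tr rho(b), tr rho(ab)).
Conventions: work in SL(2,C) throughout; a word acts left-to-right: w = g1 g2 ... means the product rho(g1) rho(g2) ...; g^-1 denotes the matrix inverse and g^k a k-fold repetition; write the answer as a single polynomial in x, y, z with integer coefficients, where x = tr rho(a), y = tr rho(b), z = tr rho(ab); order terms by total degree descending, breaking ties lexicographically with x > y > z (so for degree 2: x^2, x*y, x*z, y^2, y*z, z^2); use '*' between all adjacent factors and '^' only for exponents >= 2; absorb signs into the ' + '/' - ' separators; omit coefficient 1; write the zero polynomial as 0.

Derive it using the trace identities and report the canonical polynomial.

trace(b^-1) = trace(b) = y
and trace(b^-2) = trace(b^-1) trace(b) - trace(1) = y^2 - 2
trace(a b a) = trace(a) trace(b a) - trace(b) = x*z - y
next, trace(a b a b) = trace(b a) trace(b a) - trace(1)   [split at repeated b] = z^2 - 2
next, trace(b a b^-1 a) = trace(a b a) trace(b) - trace(a b a b) = x*y*z - y^2 - z^2 + 2
trace(a^-1 b a b^-1) = trace(b a b^-1) trace(a) - trace(b a b^-1 a) = -x*y*z + x^2 + y^2 + z^2 - 2
trace(a b^-2 a^-1 b) = trace(a^-1 b a b^-1) trace(b) - trace(a^-1 b a) = -x*y^2*z + x^2*y + y^3 + y*z^2 - 3*y
next, trace(b^-1 a^-1 b^-1 a b^-1) = trace(a b^-2 a^-1) trace(b) - trace(a b^-2 a^-1 b) = x*y^2*z - x^2*y - y*z^2 + y
trace(a^2) = trace(a) trace(a) - trace(1) = x^2 - 2
and trace(a b^-1 a) = trace(a^2) trace(b) - trace(a^2 b) = x^2*y - x*z - y
next, trace(b^-1 a b^-1 a) = trace(a b^-1 a) trace(b) - trace(a b^-1 a b) = x^2*y^2 - 2*x*y*z + z^2 - 2
and trace(a^2 b a) = trace(a) trace(b a^2) - trace(b a) = x^2*z - x*y - z
next, trace(b a b) = trace(b) trace(a b) - trace(a) = y*z - x
and trace(a^2 b a b) = trace(a) trace(b a b a) - trace(b a b) = x*z^2 - y*z - x
trace(a b a b^-1 a) = trace(a^2 b a) trace(b) - trace(a^2 b a b) = x^2*y*z - x*y^2 - x*z^2 + x
trace(a b a b a b) = trace(b a b a) trace(b a) - trace(a b)   [split at repeated b] = z^3 - 3*z
trace(a b a b^-1 a b) = trace(a b a b a) trace(b) - trace(a b a b a b) = x*y*z^2 - y^2*z - z^3 - x*y + 3*z
trace(a b^-1 a b a b^-1) = trace(a b a b^-1 a) trace(b) - trace(a b a b^-1 a b) = x^2*y^2*z - x*y^3 - 2*x*y*z^2 + y^2*z + z^3 + 2*x*y - 3*z
and trace(a b^-1 a b a) = trace(a b a^2) trace(b) - trace(a b a^2 b) = x^2*y*z - x*y^2 - x*z^2 + x
and trace(b^-2 a b^-1 a b a) = trace(a b^-1 a b a b^-1) trace(b) - trace(a b^-1 a b a) = x^2*y^3*z - x*y^4 - 2*x*y^2*z^2 - x^2*y*z + y^3*z + y*z^3 + 3*x*y^2 + x*z^2 - 3*y*z - x
trace(b^-1 a b^-1 a b a^-1 b^-1) = trace(b^-2 a b^-1 a b) trace(a) - trace(b^-2 a b^-1 a b a) = -x^2*y^3*z + x^3*y^2 + x*y^4 + 2*x*y^2*z^2 - x^2*y*z - y^3*z - y*z^3 - 3*x*y^2 + 3*y*z - x
trace(a b^2 a) = trace(a) trace(b^2 a) - trace(b^2) = x*y*z - x^2 - y^2 + 2
trace(a^2 b^2 a) = trace(a) trace(a b^2 a) - trace(a b^2) = x^2*y*z - x^3 - x*y^2 - y*z + 3*x
trace(a^2 b^2 a b) = trace(b) trace(a b a^2 b) - trace(a b a^2) = x*y*z^2 - x^2*z - y^2*z + z
trace(b a b^-1 a^2 b) = trace(a^2 b^2 a) trace(b) - trace(a^2 b^2 a b) = x^2*y^2*z - x^3*y - x*y^3 - x*y*z^2 + x^2*z + 3*x*y - z
trace(a^2 b a b a) = trace(a) trace(a b a b a) - trace(a b a b) = x^2*z^2 - x*y*z - x^2 - z^2 + 2
trace(b a b a b) = trace(b) trace(a b a b) - trace(a b a) = y*z^2 - x*z - y
and trace(a^2 b a b a b) = trace(a) trace(b a b a b a) - trace(b a b a b) = x*z^3 - y*z^2 - 2*x*z + y
trace(b a b^-1 a^2 b a) = trace(a^2 b a b a) trace(b) - trace(a^2 b a b a b) = x^2*y*z^2 - x*y^2*z - x*z^3 - x^2*y + 2*x*z + y
and trace(a b a^-1 b a b^-1 a) = trace(b a b^-1 a^2 b) trace(a) - trace(b a b^-1 a^2 b a) = x^3*y^2*z - x^4*y - x^2*y^3 - 2*x^2*y*z^2 + x^3*z + x*y^2*z + x*z^3 + 4*x^2*y - 3*x*z - y
and trace(a b a b^2 a) = trace(b) trace(a^2 b a b) - trace(a^2 b a) = x*y*z^2 - x^2*z - y^2*z + z
next, trace(a b a b^2 a b) = trace(b) trace(a b a b a b) - trace(a b a b a) = y*z^3 - x*z^2 - 2*y*z + x
next, trace(b a b^-1 a b a b) = trace(a b a b^2 a) trace(b) - trace(a b a b^2 a b) = x*y^2*z^2 - x^2*y*z - y^3*z - y*z^3 + x*z^2 + 3*y*z - x
trace(a b a b a b a b) = trace(b a b a) trace(b a b a) - trace(1)   [split at repeated b] = z^4 - 4*z^2 + 2
trace(b a b^-1 a b a b a) = trace(a b a b a b a) trace(b) - trace(a b a b a b a b) = x*y*z^3 - y^2*z^2 - z^4 - 2*x*y*z + y^2 + 4*z^2 - 2
next, trace(a b a^-1 b a b^-1 a b) = trace(b a b^-1 a b a b) trace(a) - trace(b a b^-1 a b a b a) = x^2*y^2*z^2 - x^3*y*z - x*y^3*z - 2*x*y*z^3 + x^2*z^2 + y^2*z^2 + z^4 + 5*x*y*z - x^2 - y^2 - 4*z^2 + 2
trace(a b^-1 a b^-1 a b a^-1 b) = trace(a b a^-1 b a b^-1 a) trace(b) - trace(a b a^-1 b a b^-1 a b) = x^3*y^3*z - x^4*y^2 - x^2*y^4 - 3*x^2*y^2*z^2 + 2*x^3*y*z + 2*x*y^3*z + 3*x*y*z^3 + 4*x^2*y^2 - x^2*z^2 - y^2*z^2 - z^4 - 8*x*y*z + x^2 + 4*z^2 - 2
and trace(b^-1 a b^-1 a b a^-1 b^-1 a) = trace(a b^-1 a b^-1 a b a^-1) trace(b) - trace(a b^-1 a b^-1 a b a^-1 b) = -x^3*y^3*z + x^4*y^2 + x^2*y^4 + 3*x^2*y^2*z^2 - 2*x^3*y*z - 2*x*y^3*z - 3*x*y*z^3 - 3*x^2*y^2 + x^2*z^2 + y^2*z^2 + z^4 + 7*x*y*z - x^2 - y^2 - 4*z^2 + 2
next, trace(a^-1 b^-1 a^-1 b^-1 a b^-1 a b) = trace(b^-1 a b^-1 a b a^-1 b^-1) trace(a) - trace(b^-1 a b^-1 a b a^-1 b^-1 a) = -x^2*y^2*z^2 + x^3*y*z + x*y^3*z + 2*x*y*z^3 - x^2*z^2 - y^2*z^2 - z^4 - 4*x*y*z + y^2 + 4*z^2 - 2
next, trace(b^-1 a^-1 b^-1 a b^-1 a b^-1 a^-1) = trace(a^-1 b^-1 a^-1 b^-1 a b^-1 a) trace(b) - trace(a^-1 b^-1 a^-1 b^-1 a b^-1 a b) = x^2*y^2*z^2 - x^3*y*z - 2*x*y*z^3 - x^2*y^2 + x^2*z^2 + z^4 + 4*x*y*z - 4*z^2 + 2
and trace(b^-1 a b^-1 a^-1) = trace(a^-1 b^-1 a) trace(b) - trace(a^-1 b^-1 a b) = x*y*z - x^2 - z^2 + 2
trace(a^-1 b a^2 b) = trace(b a^2 b) trace(a) - trace(b a^2 b a) = x^2*y*z - x^3 - x*y^2 - x*z^2 + y*z + 3*x
trace(a b^-1 a^-1 b a) = trace(a^-1 b a^2) trace(b) - trace(a^-1 b a^2 b) = -x^2*y*z + x^3 + x*y^2 + x*z^2 - 3*x
trace(a b^-1 a^-1 b a b) = trace(b a b a b^-1) trace(a) - trace(b a b a b^-1 a) = -x*y*z^2 + x^2*z + y^2*z + z^3 - 3*z
and trace(a^-1 b a b^-1 a b^-1) = trace(a b^-1 a^-1 b a) trace(b) - trace(a b^-1 a^-1 b a b) = -x^2*y^2*z + x^3*y + x*y^3 + 2*x*y*z^2 - x^2*z - y^2*z - z^3 - 3*x*y + 3*z
trace(a b^-1 a b^-1 a^-2 b) = trace(a^-1 b a b^-1 a b^-1) trace(a) - trace(a^-1 b a b^-1 a b^-1 a) = -x^3*y^2*z + x^4*y + x^2*y^3 + 2*x^2*y*z^2 - x^3*z - x*y^2*z - x*z^3 - 4*x^2*y + 4*x*z + y
next, trace(a^-1 b^-1 a b^-1 a b^-1 a^-1) = trace(a b^-1 a b^-1 a^-2) trace(b) - trace(a b^-1 a b^-1 a^-2 b) = x^3*y^2*z - x^4*y - x^2*y^3 - 2*x^2*y*z^2 + x^3*z + 2*x*y^2*z + x*z^3 + 3*x^2*y - y*z^2 - 4*x*z + y
next, trace(a b^-1 a^-1 b^-2 a^-1 b^-1 a b^-1) = trace(b^-1 a^-1 b^-1 a b^-1 a b^-1 a^-1) trace(b) - trace(b^-1 a^-1 b^-1 a b^-1 a b^-1 a^-1 b) = x^2*y^3*z^2 - 2*x^3*y^2*z - 2*x*y^2*z^3 + x^4*y + 3*x^2*y*z^2 + y*z^4 - x^3*z + 2*x*y^2*z - x*z^3 - 3*x^2*y - 3*y*z^2 + 4*x*z + y

x^2*y^3*z^2 - 2*x^3*y^2*z - 2*x*y^2*z^3 + x^4*y + 3*x^2*y*z^2 + y*z^4 - x^3*z + 2*x*y^2*z - x*z^3 - 3*x^2*y - 3*y*z^2 + 4*x*z + y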